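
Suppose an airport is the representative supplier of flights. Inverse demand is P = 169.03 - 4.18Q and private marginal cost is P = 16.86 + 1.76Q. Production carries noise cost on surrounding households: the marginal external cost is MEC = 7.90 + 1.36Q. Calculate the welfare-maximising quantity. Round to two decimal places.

Social marginal cost = private MC + MEC = 24.76 + 3.12Q.
Set SMC = demand: 24.76 + 3.12Q = 169.03 - 4.18Q → Q* = 19.7630.

Q* = 19.76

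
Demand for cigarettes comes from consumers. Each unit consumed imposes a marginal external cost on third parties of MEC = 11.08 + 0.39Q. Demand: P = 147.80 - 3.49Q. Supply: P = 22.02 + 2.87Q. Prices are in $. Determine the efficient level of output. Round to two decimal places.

Q* = 16.99

Social marginal benefit = demand − MEC = 136.72 - 3.88Q.
Set SMB = MC: 136.72 - 3.88Q = 22.02 + 2.87Q → Q* = 16.9926.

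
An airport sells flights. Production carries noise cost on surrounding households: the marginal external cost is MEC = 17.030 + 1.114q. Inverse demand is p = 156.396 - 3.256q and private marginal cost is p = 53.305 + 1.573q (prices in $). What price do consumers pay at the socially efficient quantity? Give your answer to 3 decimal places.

Social marginal cost = private MC + MEC = 70.335 + 2.687q.
Set SMC = demand: 70.335 + 2.687q = 156.396 - 3.256q → q* = 14.4811.
Consumer price on the demand curve at q*: 156.396 − 3.256×14.4811 = 109.2455.

P = $109.246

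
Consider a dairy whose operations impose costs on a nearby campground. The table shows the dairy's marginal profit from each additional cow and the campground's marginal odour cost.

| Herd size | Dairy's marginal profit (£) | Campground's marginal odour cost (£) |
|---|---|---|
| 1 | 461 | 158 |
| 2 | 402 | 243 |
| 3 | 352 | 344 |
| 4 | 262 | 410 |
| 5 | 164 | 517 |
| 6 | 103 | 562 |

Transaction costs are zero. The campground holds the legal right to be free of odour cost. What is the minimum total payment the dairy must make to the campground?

£745

Efficient level: marginal profit ≥ marginal odour cost through level 3, so k* = 3.
With the campground holding the right, the dairy must at least compensate total damage at k*: 158 + 243 + 344 = 745.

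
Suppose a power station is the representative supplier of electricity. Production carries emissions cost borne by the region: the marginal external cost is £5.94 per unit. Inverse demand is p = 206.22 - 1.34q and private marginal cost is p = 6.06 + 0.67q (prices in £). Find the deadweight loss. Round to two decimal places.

Market equilibrium (private): 6.06 + 0.67q = 206.22 - 1.34q → q_m = 99.5821.
Social marginal cost = private MC + MEC = 12.00 + 0.67q.
Set SMC = demand: 12.00 + 0.67q = 206.22 - 1.34q → q* = 96.6269.
The loss is the area between SMC and demand from q* to q_m; with linear curves that's a triangle of height MEC(q_m).
DWL = ½ × 2.9552 × 5.9400 = 8.7769.

DWL = £8.78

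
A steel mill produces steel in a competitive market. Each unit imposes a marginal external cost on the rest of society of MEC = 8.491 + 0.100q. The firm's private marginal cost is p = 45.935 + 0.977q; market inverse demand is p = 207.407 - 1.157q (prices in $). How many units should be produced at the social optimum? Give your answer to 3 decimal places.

q* = 68.479

Social marginal cost = private MC + MEC = 54.426 + 1.077q.
Set SMC = demand: 54.426 + 1.077q = 207.407 - 1.157q → q* = 68.4785.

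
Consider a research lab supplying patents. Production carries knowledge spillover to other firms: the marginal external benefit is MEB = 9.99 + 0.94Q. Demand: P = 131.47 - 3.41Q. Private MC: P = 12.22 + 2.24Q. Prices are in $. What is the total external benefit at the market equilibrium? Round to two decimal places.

Market equilibrium (private): 12.22 + 2.24Q = 131.47 - 3.41Q → Q_m = 21.1062.
Total external benefit = ∫₀^{Q_m} (9.99 + 0.94Q) dQ = 9.99×21.1062 + ½×0.94×21.1062² = 420.2226.

$420.22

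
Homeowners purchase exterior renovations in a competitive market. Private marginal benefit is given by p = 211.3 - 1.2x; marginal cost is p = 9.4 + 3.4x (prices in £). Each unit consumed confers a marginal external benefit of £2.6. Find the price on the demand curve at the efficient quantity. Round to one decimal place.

P = £158.0

Social marginal benefit = demand + MEB = 213.9 - 1.2x.
Set SMB = MC: 213.9 - 1.2x = 9.4 + 3.4x → x* = 44.4565.
Consumer price on the demand curve at x*: 211.3 − 1.2×44.4565 = 157.9522.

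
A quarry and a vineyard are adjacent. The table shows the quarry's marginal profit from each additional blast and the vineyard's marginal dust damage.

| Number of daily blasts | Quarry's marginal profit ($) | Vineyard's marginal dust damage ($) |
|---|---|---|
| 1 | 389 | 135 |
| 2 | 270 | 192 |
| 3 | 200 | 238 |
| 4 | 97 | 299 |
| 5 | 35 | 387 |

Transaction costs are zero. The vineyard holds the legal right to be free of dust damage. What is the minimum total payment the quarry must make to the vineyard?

Efficient level: marginal profit ≥ marginal dust damage through level 2, so k* = 2.
With the vineyard holding the right, the quarry must at least compensate total damage at k*: 135 + 192 = 327.

$327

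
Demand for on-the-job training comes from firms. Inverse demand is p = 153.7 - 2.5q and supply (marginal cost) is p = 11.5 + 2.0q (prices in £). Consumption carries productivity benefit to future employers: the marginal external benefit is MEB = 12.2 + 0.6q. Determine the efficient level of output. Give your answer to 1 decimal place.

Social marginal benefit = demand + MEB = 165.9 - 1.9q.
Set SMB = MC: 165.9 - 1.9q = 11.5 + 2.0q → q* = 39.5897.

q* = 39.6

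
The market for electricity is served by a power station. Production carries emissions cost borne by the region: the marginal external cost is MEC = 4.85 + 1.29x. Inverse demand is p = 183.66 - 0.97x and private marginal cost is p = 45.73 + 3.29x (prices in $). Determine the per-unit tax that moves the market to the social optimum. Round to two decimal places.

tax = $35.78 per unit

Social marginal cost = private MC + MEC = 50.58 + 4.58x.
Set SMC = demand: 50.58 + 4.58x = 183.66 - 0.97x → x* = 23.9784.
The Pigouvian tax equals MEC at x*: 4.85 + 1.29×23.9784 = 35.7821.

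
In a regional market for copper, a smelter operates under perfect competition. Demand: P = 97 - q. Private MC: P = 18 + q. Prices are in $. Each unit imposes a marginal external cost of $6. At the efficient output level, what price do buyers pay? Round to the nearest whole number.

Social marginal cost = private MC + MEC = 24 + q.
Set SMC = demand: 24 + q = 97 - q → q* = 36.5000.
Consumer price on the demand curve at q*: 97 − 1×36.5000 = 60.5000.

P = $61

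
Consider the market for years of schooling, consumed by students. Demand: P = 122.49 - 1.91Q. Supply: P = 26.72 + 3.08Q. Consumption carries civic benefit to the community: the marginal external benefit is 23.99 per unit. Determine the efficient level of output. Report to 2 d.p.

Q* = 24.00

Social marginal benefit = demand + MEB = 146.48 - 1.91Q.
Set SMB = MC: 146.48 - 1.91Q = 26.72 + 3.08Q → Q* = 24.0000.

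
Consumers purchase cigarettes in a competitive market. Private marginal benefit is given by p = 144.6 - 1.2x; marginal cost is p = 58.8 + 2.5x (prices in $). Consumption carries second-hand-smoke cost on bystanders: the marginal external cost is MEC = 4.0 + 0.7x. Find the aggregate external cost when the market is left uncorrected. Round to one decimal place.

$281.0

Market equilibrium (private): 58.8 + 2.5x = 144.6 - 1.2x → x_m = 23.1892.
Total external cost = ∫₀^{x_m} (4.0 + 0.7x) dx = 4.0×23.1892 + ½×0.7×23.1892² = 280.9654.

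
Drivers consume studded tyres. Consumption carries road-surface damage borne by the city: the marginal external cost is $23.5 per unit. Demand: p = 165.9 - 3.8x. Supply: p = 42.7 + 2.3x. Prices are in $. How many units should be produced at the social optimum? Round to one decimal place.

Social marginal benefit = demand − MEC = 142.4 - 3.8x.
Set SMB = MC: 142.4 - 3.8x = 42.7 + 2.3x → x* = 16.3443.

x* = 16.3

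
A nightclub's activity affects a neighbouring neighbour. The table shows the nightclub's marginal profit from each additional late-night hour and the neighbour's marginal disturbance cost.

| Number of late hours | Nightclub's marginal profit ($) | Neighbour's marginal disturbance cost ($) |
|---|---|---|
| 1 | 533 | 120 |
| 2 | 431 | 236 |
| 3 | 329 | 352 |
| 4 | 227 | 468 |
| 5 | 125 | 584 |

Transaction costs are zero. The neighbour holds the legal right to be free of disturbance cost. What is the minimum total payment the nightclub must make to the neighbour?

$356

Efficient level: marginal profit ≥ marginal disturbance cost through level 2, so k* = 2.
With the neighbour holding the right, the nightclub must at least compensate total damage at k*: 120 + 236 = 356.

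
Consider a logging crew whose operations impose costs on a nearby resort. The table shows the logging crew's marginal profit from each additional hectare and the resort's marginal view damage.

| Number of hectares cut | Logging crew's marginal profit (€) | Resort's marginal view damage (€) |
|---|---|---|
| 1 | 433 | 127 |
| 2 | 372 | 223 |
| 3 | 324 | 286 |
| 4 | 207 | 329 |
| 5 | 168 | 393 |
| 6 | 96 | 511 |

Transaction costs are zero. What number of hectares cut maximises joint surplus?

3

Bargaining reaches the level where marginal profit last exceeds marginal view damage.
That holds through level 3 (324 ≥ 286) but not at 4 (207 < 329).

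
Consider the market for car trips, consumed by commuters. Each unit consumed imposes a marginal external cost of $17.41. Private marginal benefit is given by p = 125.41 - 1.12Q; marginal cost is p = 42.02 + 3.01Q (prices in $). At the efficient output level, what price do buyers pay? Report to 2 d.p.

P = $107.52

Social marginal benefit = demand − MEC = 108.00 - 1.12Q.
Set SMB = MC: 108.00 - 1.12Q = 42.02 + 3.01Q → Q* = 15.9758.
Consumer price on the demand curve at Q*: 125.41 − 1.12×15.9758 = 107.5171.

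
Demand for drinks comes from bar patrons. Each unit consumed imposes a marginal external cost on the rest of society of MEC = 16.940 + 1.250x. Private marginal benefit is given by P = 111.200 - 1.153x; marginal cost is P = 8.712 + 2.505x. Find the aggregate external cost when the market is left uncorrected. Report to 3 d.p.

965.229

Market equilibrium (private): 8.712 + 2.505x = 111.200 - 1.153x → x_m = 28.0175.
Total external cost = ∫₀^{x_m} (16.940 + 1.250x) dx = 16.940×28.0175 + ½×1.250×28.0175² = 965.2291.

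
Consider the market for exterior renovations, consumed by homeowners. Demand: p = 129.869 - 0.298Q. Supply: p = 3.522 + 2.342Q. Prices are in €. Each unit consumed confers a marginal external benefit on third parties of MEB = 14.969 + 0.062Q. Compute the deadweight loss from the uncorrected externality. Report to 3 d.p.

DWL = €62.395

Market equilibrium (private): 3.522 + 2.342Q = 129.869 - 0.298Q → Q_m = 47.8587.
Social marginal benefit = demand + MEB = 144.838 - 0.236Q.
Set SMB = MC: 144.838 - 0.236Q = 3.522 + 2.342Q → Q* = 54.8161.
Height of the DWL triangle at Q_m is SMB(Q_m) − MC(Q_m) = MEB(Q_m) = 17.9362.
DWL = ½ × 6.9574 × 17.9362 = 62.3947.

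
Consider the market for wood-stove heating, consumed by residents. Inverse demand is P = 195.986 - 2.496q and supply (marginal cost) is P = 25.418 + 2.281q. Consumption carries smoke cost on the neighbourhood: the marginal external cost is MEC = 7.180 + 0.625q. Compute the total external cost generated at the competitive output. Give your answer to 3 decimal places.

Market equilibrium (private): 25.418 + 2.281q = 195.986 - 2.496q → q_m = 35.7061.
Total external cost = ∫₀^{q_m} (7.180 + 0.625q) dq = 7.180×35.7061 + ½×0.625×35.7061² = 654.7840.

654.784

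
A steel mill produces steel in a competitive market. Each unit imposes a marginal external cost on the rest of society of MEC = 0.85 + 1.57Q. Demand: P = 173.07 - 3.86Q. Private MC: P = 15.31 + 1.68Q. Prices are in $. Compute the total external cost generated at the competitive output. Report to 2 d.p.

Market equilibrium (private): 15.31 + 1.68Q = 173.07 - 3.86Q → Q_m = 28.4765.
Total external cost = ∫₀^{Q_m} (0.85 + 1.57Q) dQ = 0.85×28.4765 + ½×1.57×28.4765² = 660.7702.

$660.77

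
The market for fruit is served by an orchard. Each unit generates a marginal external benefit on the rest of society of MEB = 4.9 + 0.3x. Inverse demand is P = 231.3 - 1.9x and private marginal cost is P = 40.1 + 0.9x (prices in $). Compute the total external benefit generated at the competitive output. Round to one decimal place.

$1034.0

Market equilibrium (private): 40.1 + 0.9x = 231.3 - 1.9x → x_m = 68.2857.
Total external benefit = ∫₀^{x_m} (4.9 + 0.3x) dx = 4.9×68.2857 + ½×0.3×68.2857² = 1034.0405.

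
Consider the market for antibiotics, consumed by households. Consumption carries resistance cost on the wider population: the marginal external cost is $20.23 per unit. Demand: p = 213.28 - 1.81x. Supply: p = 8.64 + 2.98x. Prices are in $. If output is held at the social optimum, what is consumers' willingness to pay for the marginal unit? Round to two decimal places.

P = $143.60

Social marginal benefit = demand − MEC = 193.05 - 1.81x.
Set SMB = MC: 193.05 - 1.81x = 8.64 + 2.98x → x* = 38.4990.
Consumer price on the demand curve at x*: 213.28 − 1.81×38.4990 = 143.5968.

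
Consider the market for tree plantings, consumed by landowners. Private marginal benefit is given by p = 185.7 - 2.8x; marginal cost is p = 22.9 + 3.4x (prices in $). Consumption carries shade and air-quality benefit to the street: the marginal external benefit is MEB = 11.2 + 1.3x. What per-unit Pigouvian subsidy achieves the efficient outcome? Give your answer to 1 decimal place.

subsidy = $57.4 per unit

Social marginal benefit = demand + MEB = 196.9 - 1.5x.
Set SMB = MC: 196.9 - 1.5x = 22.9 + 3.4x → x* = 35.5102.
The Pigouvian subsidy equals MEB at x*: 11.2 + 1.3×35.5102 = 57.3633.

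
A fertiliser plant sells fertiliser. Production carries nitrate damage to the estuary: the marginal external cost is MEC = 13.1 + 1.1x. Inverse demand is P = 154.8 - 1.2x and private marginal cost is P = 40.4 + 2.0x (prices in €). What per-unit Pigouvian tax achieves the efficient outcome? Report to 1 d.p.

tax = €39.0 per unit

Social marginal cost = private MC + MEC = 53.5 + 3.1x.
Set SMC = demand: 53.5 + 3.1x = 154.8 - 1.2x → x* = 23.5581.
The Pigouvian tax equals MEC at x*: 13.1 + 1.1×23.5581 = 39.0139.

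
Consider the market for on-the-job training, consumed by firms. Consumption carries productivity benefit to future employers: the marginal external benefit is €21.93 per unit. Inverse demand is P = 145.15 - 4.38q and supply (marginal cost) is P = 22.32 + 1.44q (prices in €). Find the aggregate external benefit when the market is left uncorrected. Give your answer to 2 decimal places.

Market equilibrium (private): 22.32 + 1.44q = 145.15 - 4.38q → q_m = 21.1048.
Total external benefit = MEB × q_m = 21.93 × 21.1048 = 462.8283.

€462.83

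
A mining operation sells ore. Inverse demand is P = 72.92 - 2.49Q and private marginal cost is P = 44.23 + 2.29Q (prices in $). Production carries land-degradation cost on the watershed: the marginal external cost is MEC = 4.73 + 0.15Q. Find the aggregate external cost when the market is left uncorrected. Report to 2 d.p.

$31.09

Market equilibrium (private): 44.23 + 2.29Q = 72.92 - 2.49Q → Q_m = 6.0021.
Total external cost = ∫₀^{Q_m} (4.73 + 0.15Q) dQ = 4.73×6.0021 + ½×0.15×6.0021² = 31.0918.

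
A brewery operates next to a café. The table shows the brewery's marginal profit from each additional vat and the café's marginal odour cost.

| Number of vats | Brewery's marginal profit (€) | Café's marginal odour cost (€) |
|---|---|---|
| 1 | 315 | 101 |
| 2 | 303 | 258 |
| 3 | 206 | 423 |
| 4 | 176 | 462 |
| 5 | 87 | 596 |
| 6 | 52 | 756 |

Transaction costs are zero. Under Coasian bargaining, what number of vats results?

Bargaining reaches the level where marginal profit last exceeds marginal odour cost.
That holds through level 2 (303 ≥ 258) but not at 3 (206 < 423).

2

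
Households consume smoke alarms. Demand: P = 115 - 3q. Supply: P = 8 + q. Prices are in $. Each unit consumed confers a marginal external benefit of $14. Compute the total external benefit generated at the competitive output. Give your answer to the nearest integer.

Market equilibrium (private): 8 + q = 115 - 3q → q_m = 26.7500.
Total external benefit = MEB × q_m = 14 × 26.7500 = 374.5000.

$375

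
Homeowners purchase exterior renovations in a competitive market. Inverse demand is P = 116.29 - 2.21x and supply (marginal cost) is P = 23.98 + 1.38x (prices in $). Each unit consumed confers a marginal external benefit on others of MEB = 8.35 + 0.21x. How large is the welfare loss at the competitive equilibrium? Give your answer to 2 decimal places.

Market equilibrium (private): 23.98 + 1.38x = 116.29 - 2.21x → x_m = 25.7131.
Social marginal benefit = demand + MEB = 124.64 - 2.00x.
Set SMB = MC: 124.64 - 2.00x = 23.98 + 1.38x → x* = 29.7811.
Height of the DWL triangle at x_m is SMB(x_m) − MC(x_m) = MEB(x_m) = 13.7497.
DWL = ½ × 4.0680 × 13.7497 = 27.9669.

DWL = $27.97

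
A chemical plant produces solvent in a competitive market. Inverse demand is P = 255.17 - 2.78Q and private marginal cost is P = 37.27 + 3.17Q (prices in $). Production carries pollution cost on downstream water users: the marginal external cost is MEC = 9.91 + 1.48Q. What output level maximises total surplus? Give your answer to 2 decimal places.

Q* = 27.99

Social marginal cost = private MC + MEC = 47.18 + 4.65Q.
Set SMC = demand: 47.18 + 4.65Q = 255.17 - 2.78Q → Q* = 27.9933.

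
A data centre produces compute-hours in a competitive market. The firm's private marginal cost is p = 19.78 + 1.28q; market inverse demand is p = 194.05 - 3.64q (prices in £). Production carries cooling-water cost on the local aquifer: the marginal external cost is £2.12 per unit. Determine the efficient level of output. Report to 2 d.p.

q* = 34.99

Social marginal cost = private MC + MEC = 21.90 + 1.28q.
Set SMC = demand: 21.90 + 1.28q = 194.05 - 3.64q → q* = 34.9898.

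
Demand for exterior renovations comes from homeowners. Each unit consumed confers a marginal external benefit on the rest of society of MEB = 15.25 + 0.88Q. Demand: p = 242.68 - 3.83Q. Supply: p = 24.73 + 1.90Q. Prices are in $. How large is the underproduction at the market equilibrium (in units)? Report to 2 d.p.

10.05 units

Market equilibrium (private): 24.73 + 1.90Q = 242.68 - 3.83Q → Q_m = 38.0366.
Social marginal benefit = demand + MEB = 257.93 - 2.95Q.
Set SMB = MC: 257.93 - 2.95Q = 24.73 + 1.90Q → Q* = 48.0825.
Gap = |38.0366 − 48.0825| = 10.0459.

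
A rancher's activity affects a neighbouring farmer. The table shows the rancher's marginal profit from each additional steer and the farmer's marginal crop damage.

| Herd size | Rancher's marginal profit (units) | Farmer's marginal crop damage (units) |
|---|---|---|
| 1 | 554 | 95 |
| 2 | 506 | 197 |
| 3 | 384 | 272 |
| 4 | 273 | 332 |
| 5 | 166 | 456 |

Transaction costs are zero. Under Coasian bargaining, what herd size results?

Bargaining reaches the level where marginal profit last exceeds marginal crop damage.
That holds through level 3 (384 ≥ 272) but not at 4 (273 < 332).

3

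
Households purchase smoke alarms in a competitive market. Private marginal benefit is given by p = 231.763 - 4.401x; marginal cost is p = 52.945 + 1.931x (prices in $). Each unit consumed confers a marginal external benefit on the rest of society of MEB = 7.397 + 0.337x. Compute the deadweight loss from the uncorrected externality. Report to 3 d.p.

Market equilibrium (private): 52.945 + 1.931x = 231.763 - 4.401x → x_m = 28.2404.
Social marginal benefit = demand + MEB = 239.160 - 4.064x.
Set SMB = MC: 239.160 - 4.064x = 52.945 + 1.931x → x* = 31.0617.
The loss is the area between SMB and MC from x* to x_m; with linear curves that's a triangle of height MEB(x_m).
DWL = ½ × 2.8213 × 16.9140 = 23.8597.

DWL = $23.860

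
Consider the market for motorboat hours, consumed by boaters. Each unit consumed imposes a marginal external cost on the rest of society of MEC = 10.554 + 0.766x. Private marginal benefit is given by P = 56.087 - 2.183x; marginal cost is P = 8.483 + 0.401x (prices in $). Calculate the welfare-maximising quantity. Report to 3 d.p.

x* = 11.060

Social marginal benefit = demand − MEC = 45.533 - 2.949x.
Set SMB = MC: 45.533 - 2.949x = 8.483 + 0.401x → x* = 11.0597.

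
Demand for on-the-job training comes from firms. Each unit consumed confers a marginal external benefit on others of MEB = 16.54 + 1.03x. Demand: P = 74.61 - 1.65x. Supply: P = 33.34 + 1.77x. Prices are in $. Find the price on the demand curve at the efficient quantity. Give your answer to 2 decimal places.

P = $34.70

Social marginal benefit = demand + MEB = 91.15 - 0.62x.
Set SMB = MC: 91.15 - 0.62x = 33.34 + 1.77x → x* = 24.1883.
Consumer price on the demand curve at x*: 74.61 − 1.65×24.1883 = 34.6993.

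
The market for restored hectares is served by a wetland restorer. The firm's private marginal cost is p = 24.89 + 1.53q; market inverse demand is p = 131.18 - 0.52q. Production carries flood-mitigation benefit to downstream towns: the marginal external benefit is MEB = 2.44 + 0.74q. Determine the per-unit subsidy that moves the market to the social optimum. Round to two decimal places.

subsidy = 63.86 per unit

Social marginal cost = private MC − MEB = 22.45 + 0.79q.
Set SMC = demand: 22.45 + 0.79q = 131.18 - 0.52q → q* = 83.0000.
The Pigouvian subsidy equals MEB at q*: 2.44 + 0.74×83.0000 = 63.8600.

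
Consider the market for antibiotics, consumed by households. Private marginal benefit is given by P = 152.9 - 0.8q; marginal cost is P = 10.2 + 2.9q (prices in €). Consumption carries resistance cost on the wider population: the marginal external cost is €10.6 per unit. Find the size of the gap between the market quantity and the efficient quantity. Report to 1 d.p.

Market equilibrium (private): 10.2 + 2.9q = 152.9 - 0.8q → q_m = 38.5676.
Social marginal benefit = demand − MEC = 142.3 - 0.8q.
Set SMB = MC: 142.3 - 0.8q = 10.2 + 2.9q → q* = 35.7027.
Gap = |38.5676 − 35.7027| = 2.8649.

2.9 units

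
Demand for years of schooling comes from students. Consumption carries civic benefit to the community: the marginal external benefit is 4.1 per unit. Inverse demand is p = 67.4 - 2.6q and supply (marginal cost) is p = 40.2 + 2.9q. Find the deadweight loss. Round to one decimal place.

DWL = 1.5

Market equilibrium (private): 40.2 + 2.9q = 67.4 - 2.6q → q_m = 4.9455.
Social marginal benefit = demand + MEB = 71.5 - 2.6q.
Set SMB = MC: 71.5 - 2.6q = 40.2 + 2.9q → q* = 5.6909.
Height of the DWL triangle at q_m is SMB(q_m) − MC(q_m) = MEB(q_m) = 4.1000.
DWL = ½ × 0.7454 × 4.1000 = 1.5281.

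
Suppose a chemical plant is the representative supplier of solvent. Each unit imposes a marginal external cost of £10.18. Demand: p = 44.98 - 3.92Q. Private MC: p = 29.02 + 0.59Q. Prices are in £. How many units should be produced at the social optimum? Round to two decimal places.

Social marginal cost = private MC + MEC = 39.20 + 0.59Q.
Set SMC = demand: 39.20 + 0.59Q = 44.98 - 3.92Q → Q* = 1.2816.

Q* = 1.28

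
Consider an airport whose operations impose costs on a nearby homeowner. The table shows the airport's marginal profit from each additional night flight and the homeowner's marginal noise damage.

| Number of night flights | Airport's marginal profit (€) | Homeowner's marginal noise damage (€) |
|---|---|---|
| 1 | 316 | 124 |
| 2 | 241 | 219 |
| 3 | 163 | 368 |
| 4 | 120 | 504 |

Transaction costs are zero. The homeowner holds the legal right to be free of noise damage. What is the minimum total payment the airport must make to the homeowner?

Efficient level: marginal profit ≥ marginal noise damage through level 2, so k* = 2.
With the homeowner holding the right, the airport must at least compensate total damage at k*: 124 + 219 = 343.

€343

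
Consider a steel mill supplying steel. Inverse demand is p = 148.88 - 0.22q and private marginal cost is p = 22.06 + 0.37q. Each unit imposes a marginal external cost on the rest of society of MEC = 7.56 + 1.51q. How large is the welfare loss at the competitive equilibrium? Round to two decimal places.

Market equilibrium (private): 22.06 + 0.37q = 148.88 - 0.22q → q_m = 214.9492.
Social marginal cost = private MC + MEC = 29.62 + 1.88q.
Set SMC = demand: 29.62 + 1.88q = 148.88 - 0.22q → q* = 56.7905.
The welfare-loss triangle has base |q_m − q*| and height MEC(q_m) (the vertical gap between SMC and demand is zero at q* and MEC at q_m).
DWL = ½ × 158.1587 × 332.1332 = 26264.8776.

DWL = 26264.88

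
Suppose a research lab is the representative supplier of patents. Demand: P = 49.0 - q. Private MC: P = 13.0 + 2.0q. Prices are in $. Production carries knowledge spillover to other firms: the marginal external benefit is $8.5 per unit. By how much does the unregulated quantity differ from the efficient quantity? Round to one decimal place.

Market equilibrium (private): 13.0 + 2.0q = 49.0 - q → q_m = 12.0000.
Social marginal cost = private MC − MEB = 4.5 + 2.0q.
Set SMC = demand: 4.5 + 2.0q = 49.0 - q → q* = 14.8333.
Gap = |12.0000 − 14.8333| = 2.8333.

2.8 units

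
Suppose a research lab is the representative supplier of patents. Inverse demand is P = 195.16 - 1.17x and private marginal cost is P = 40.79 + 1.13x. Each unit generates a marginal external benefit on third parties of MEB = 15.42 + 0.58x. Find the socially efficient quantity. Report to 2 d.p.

Social marginal cost = private MC − MEB = 25.37 + 0.55x.
Set SMC = demand: 25.37 + 0.55x = 195.16 - 1.17x → x* = 98.7151.

x* = 98.72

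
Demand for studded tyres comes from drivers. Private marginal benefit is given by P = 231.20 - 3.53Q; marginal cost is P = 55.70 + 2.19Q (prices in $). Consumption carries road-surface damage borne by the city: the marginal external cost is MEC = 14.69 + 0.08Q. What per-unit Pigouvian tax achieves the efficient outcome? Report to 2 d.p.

Social marginal benefit = demand − MEC = 216.51 - 3.61Q.
Set SMB = MC: 216.51 - 3.61Q = 55.70 + 2.19Q → Q* = 27.7259.
The Pigouvian tax equals MEC at Q*: 14.69 + 0.08×27.7259 = 16.9081.

tax = $16.91 per unit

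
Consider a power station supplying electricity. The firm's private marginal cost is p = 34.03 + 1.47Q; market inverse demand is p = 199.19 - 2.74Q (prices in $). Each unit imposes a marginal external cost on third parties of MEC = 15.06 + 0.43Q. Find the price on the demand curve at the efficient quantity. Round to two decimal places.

Social marginal cost = private MC + MEC = 49.09 + 1.90Q.
Set SMC = demand: 49.09 + 1.90Q = 199.19 - 2.74Q → Q* = 32.3491.
Consumer price on the demand curve at Q*: 199.19 − 2.74×32.3491 = 110.5535.

P = $110.55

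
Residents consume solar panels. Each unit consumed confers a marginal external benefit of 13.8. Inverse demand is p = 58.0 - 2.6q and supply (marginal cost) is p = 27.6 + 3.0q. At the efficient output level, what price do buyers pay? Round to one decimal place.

P = 37.5

Social marginal benefit = demand + MEB = 71.8 - 2.6q.
Set SMB = MC: 71.8 - 2.6q = 27.6 + 3.0q → q* = 7.8929.
Consumer price on the demand curve at q*: 58.0 − 2.6×7.8929 = 37.4785.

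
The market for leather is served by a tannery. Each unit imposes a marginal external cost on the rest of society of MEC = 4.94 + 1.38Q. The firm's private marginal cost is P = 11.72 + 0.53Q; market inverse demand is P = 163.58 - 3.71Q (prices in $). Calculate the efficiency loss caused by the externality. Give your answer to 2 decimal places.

DWL = $262.96

Market equilibrium (private): 11.72 + 0.53Q = 163.58 - 3.71Q → Q_m = 35.8160.
Social marginal cost = private MC + MEC = 16.66 + 1.91Q.
Set SMC = demand: 16.66 + 1.91Q = 163.58 - 3.71Q → Q* = 26.1423.
Height of the DWL triangle at Q_m is SMC(Q_m) − demand(Q_m) = MEC(Q_m) = 54.3661.
DWL = ½ × 9.6737 × 54.3661 = 262.9607.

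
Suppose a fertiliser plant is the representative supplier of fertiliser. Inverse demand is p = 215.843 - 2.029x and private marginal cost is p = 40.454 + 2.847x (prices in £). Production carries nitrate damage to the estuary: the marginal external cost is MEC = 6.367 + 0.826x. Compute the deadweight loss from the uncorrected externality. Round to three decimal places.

Market equilibrium (private): 40.454 + 2.847x = 215.843 - 2.029x → x_m = 35.9699.
Social marginal cost = private MC + MEC = 46.821 + 3.673x.
Set SMC = demand: 46.821 + 3.673x = 215.843 - 2.029x → x* = 29.6426.
Between x* and x_m the wedge SMC − demand runs linearly from 0 to MEC(x_m), so the loss is a triangle.
DWL = ½ × 6.3273 × 36.0781 = 114.1385.

DWL = £114.138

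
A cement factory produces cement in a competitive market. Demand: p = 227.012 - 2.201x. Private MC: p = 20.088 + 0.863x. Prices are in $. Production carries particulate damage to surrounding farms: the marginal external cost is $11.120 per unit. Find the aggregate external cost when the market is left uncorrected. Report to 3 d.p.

Market equilibrium (private): 20.088 + 0.863x = 227.012 - 2.201x → x_m = 67.5339.
Total external cost = MEC × x_m = 11.120 × 67.5339 = 750.9770.

$750.977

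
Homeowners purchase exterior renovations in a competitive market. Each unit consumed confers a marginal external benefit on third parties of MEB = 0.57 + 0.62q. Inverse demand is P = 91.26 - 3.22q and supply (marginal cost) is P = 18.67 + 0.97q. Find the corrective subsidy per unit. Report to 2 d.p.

Social marginal benefit = demand + MEB = 91.83 - 2.60q.
Set SMB = MC: 91.83 - 2.60q = 18.67 + 0.97q → q* = 20.4930.
The Pigouvian subsidy equals MEB at q*: 0.57 + 0.62×20.4930 = 13.2757.

subsidy = 13.28 per unit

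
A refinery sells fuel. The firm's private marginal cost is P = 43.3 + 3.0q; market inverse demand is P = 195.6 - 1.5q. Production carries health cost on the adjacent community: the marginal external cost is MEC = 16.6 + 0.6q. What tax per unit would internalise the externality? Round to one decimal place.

Social marginal cost = private MC + MEC = 59.9 + 3.6q.
Set SMC = demand: 59.9 + 3.6q = 195.6 - 1.5q → q* = 26.6078.
The Pigouvian tax equals MEC at q*: 16.6 + 0.6×26.6078 = 32.5647.

tax = 32.6 per unit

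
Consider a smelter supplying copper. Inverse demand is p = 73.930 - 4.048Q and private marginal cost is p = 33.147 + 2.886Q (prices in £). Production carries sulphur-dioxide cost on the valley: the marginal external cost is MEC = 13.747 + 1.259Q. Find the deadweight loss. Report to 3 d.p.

DWL = £27.304

Market equilibrium (private): 33.147 + 2.886Q = 73.930 - 4.048Q → Q_m = 5.8816.
Social marginal cost = private MC + MEC = 46.894 + 4.145Q.
Set SMC = demand: 46.894 + 4.145Q = 73.930 - 4.048Q → Q* = 3.2999.
The welfare-loss triangle has base |Q_m − Q*| and height MEC(Q_m) (the vertical gap between SMC and demand is zero at Q* and MEC at Q_m).
DWL = ½ × 2.5817 × 21.1519 = 27.3039.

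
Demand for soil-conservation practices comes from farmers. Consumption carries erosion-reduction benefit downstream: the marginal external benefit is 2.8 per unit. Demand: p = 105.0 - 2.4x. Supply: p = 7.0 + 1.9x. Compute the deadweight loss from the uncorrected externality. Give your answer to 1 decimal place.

DWL = 0.9

Market equilibrium (private): 7.0 + 1.9x = 105.0 - 2.4x → x_m = 22.7907.
Social marginal benefit = demand + MEB = 107.8 - 2.4x.
Set SMB = MC: 107.8 - 2.4x = 7.0 + 1.9x → x* = 23.4419.
The welfare-loss triangle has base |x_m − x*| and height MEB(x_m) (the vertical gap between SMB and MC is zero at x* and MEB at x_m).
DWL = ½ × 0.6512 × 2.8000 = 0.9117.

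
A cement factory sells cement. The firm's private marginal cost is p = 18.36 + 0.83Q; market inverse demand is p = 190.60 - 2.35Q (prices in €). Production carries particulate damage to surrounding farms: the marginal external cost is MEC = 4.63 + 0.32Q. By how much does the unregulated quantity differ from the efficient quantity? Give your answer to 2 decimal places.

6.27 units

Market equilibrium (private): 18.36 + 0.83Q = 190.60 - 2.35Q → Q_m = 54.1635.
Social marginal cost = private MC + MEC = 22.99 + 1.15Q.
Set SMC = demand: 22.99 + 1.15Q = 190.60 - 2.35Q → Q* = 47.8886.
Gap = |54.1635 − 47.8886| = 6.2749.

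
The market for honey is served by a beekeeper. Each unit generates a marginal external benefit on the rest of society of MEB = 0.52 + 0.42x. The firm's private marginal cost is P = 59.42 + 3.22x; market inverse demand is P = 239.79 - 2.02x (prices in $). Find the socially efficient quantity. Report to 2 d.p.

Social marginal cost = private MC − MEB = 58.90 + 2.80x.
Set SMC = demand: 58.90 + 2.80x = 239.79 - 2.02x → x* = 37.5290.

x* = 37.53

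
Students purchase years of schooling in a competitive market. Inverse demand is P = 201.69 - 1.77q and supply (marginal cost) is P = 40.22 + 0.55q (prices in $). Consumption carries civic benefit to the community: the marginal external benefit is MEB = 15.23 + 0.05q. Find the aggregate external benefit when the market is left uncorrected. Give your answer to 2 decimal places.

$1181.10

Market equilibrium (private): 40.22 + 0.55q = 201.69 - 1.77q → q_m = 69.5991.
Total external benefit = ∫₀^{q_m} (15.23 + 0.05q) dq = 15.23×69.5991 + ½×0.05×69.5991² = 1181.0952.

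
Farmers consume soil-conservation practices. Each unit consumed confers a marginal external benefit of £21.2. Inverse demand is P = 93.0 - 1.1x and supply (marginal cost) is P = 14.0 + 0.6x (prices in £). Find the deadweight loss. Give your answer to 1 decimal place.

DWL = £132.2

Market equilibrium (private): 14.0 + 0.6x = 93.0 - 1.1x → x_m = 46.4706.
Social marginal benefit = demand + MEB = 114.2 - 1.1x.
Set SMB = MC: 114.2 - 1.1x = 14.0 + 0.6x → x* = 58.9412.
The loss is the area between SMB and MC from x* to x_m; with linear curves that's a triangle of height MEB(x_m).
DWL = ½ × 12.4706 × 21.2000 = 132.1884.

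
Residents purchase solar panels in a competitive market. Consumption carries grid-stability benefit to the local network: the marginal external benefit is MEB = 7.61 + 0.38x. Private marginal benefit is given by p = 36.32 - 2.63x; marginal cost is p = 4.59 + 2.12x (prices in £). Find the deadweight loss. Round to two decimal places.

Market equilibrium (private): 4.59 + 2.12x = 36.32 - 2.63x → x_m = 6.6800.
Social marginal benefit = demand + MEB = 43.93 - 2.25x.
Set SMB = MC: 43.93 - 2.25x = 4.59 + 2.12x → x* = 9.0023.
Between x* and x_m the wedge SMB − MC runs linearly from 0 to MEB(x_m), so the loss is a triangle.
DWL = ½ × 2.3223 × 10.1484 = 11.7838.

DWL = £11.78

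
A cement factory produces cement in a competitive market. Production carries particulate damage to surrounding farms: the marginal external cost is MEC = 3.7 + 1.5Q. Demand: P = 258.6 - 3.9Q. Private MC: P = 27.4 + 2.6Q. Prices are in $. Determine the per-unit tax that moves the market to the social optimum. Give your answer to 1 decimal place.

tax = $46.4 per unit

Social marginal cost = private MC + MEC = 31.1 + 4.1Q.
Set SMC = demand: 31.1 + 4.1Q = 258.6 - 3.9Q → Q* = 28.4375.
The Pigouvian tax equals MEC at Q*: 3.7 + 1.5×28.4375 = 46.3563.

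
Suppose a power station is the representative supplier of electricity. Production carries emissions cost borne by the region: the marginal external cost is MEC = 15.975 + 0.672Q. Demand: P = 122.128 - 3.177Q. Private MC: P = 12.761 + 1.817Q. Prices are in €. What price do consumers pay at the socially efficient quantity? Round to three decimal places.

P = €69.762

Social marginal cost = private MC + MEC = 28.736 + 2.489Q.
Set SMC = demand: 28.736 + 2.489Q = 122.128 - 3.177Q → Q* = 16.4829.
Consumer price on the demand curve at Q*: 122.128 − 3.177×16.4829 = 69.7618.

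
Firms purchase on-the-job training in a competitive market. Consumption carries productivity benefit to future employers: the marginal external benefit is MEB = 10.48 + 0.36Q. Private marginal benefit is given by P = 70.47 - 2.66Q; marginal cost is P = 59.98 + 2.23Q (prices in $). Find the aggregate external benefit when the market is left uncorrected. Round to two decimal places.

$23.31

Market equilibrium (private): 59.98 + 2.23Q = 70.47 - 2.66Q → Q_m = 2.1452.
Total external benefit = ∫₀^{Q_m} (10.48 + 0.36Q) dQ = 10.48×2.1452 + ½×0.36×2.1452² = 23.3100.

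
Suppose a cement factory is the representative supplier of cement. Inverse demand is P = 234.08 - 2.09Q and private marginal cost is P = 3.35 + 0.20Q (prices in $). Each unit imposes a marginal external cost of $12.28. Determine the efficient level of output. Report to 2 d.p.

Q* = 95.39

Social marginal cost = private MC + MEC = 15.63 + 0.20Q.
Set SMC = demand: 15.63 + 0.20Q = 234.08 - 2.09Q → Q* = 95.3930.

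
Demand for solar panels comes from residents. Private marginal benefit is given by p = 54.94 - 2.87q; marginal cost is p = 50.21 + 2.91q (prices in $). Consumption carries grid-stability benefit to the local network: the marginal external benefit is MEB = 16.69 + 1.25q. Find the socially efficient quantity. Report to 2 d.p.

q* = 4.73

Social marginal benefit = demand + MEB = 71.63 - 1.62q.
Set SMB = MC: 71.63 - 1.62q = 50.21 + 2.91q → q* = 4.7285.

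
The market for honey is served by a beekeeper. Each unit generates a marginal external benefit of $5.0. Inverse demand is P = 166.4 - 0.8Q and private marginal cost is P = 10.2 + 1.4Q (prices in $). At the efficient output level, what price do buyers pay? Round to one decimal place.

P = $107.8

Social marginal cost = private MC − MEB = 5.2 + 1.4Q.
Set SMC = demand: 5.2 + 1.4Q = 166.4 - 0.8Q → Q* = 73.2727.
Consumer price on the demand curve at Q*: 166.4 − 0.8×73.2727 = 107.7818.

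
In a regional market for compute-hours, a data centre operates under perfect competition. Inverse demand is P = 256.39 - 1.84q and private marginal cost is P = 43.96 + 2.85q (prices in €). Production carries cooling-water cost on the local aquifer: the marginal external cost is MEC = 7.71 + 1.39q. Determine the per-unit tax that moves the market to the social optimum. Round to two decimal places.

tax = €54.51 per unit

Social marginal cost = private MC + MEC = 51.67 + 4.24q.
Set SMC = demand: 51.67 + 4.24q = 256.39 - 1.84q → q* = 33.6711.
The Pigouvian tax equals MEC at q*: 7.71 + 1.39×33.6711 = 54.5128.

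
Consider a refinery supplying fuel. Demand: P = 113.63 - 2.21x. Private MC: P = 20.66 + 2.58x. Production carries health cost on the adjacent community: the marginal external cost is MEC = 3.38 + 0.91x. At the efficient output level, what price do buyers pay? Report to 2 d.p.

P = 78.89

Social marginal cost = private MC + MEC = 24.04 + 3.49x.
Set SMC = demand: 24.04 + 3.49x = 113.63 - 2.21x → x* = 15.7175.
Consumer price on the demand curve at x*: 113.63 − 2.21×15.7175 = 78.8943.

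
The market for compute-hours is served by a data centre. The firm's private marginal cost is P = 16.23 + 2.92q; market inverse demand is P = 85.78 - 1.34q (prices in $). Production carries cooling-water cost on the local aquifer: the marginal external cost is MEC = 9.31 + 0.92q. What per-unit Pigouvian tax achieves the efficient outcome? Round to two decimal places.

tax = $20.01 per unit

Social marginal cost = private MC + MEC = 25.54 + 3.84q.
Set SMC = demand: 25.54 + 3.84q = 85.78 - 1.34q → q* = 11.6293.
The Pigouvian tax equals MEC at q*: 9.31 + 0.92×11.6293 = 20.0090.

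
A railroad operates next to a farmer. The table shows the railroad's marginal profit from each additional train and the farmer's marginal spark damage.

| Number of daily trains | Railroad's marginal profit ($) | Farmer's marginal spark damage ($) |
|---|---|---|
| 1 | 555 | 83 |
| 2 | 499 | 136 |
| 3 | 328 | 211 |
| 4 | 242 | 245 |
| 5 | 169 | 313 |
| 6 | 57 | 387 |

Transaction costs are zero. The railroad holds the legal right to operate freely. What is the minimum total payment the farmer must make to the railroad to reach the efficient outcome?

Left alone the railroad would choose level 6 (marginal profit stays positive).
Efficient level: k* = 3 (marginal profit ≥ marginal spark damage through 3).
The farmer must at least cover the railroad's forgone profit from cutting 6→3: 242 + 169 + 57 = 468.

$468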